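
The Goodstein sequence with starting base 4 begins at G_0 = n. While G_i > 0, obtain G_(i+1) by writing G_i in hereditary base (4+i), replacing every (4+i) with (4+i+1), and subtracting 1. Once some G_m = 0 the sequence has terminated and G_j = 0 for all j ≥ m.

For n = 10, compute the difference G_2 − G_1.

1

G_0 = 10. HB_4(10) = 2·4 + 2. Bump = 12. G_1 = 11.
G_1 = 11. HB_5(11) = 2·5 + 1. Bump = 13. G_2 = 12.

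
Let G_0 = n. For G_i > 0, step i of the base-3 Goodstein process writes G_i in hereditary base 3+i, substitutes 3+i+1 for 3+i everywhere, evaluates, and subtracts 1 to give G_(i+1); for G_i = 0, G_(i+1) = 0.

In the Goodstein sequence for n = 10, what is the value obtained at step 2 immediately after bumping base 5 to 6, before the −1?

(0) 10|_3 = 3^2 + 1 ↦ 4^2 + 1|_4 = 17 ⇒ 16
(1) 16|_4 = 4^2 ↦ 5^2|_5 = 25 ⇒ 24
(2) 24|_5 = 4·5 + 4 ↦ 4·6 + 4|_6 = 28 ⇒ 27

28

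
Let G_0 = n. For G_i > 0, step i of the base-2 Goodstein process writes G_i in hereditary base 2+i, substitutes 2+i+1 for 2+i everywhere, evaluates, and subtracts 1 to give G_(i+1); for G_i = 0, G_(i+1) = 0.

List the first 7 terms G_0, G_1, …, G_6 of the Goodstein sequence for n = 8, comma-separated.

step 0: 8 = 2^(2 + 1); sub 3 for 2: 3^(3 + 1); = 81; G_1 = 81−1 = 80
step 1: 80 = 2·3^3 + 2·3^2 + 2·3 + 2; sub 4 for 3: 2·4^4 + 2·4^2 + 2·4 + 2; = 554; G_2 = 554−1 = 553
step 2: 553 = 2·4^4 + 2·4^2 + 2·4 + 1; sub 5 for 4: 2·5^5 + 2·5^2 + 2·5 + 1; = 6311; G_3 = 6311−1 = 6310
step 3: 6310 = 2·5^5 + 2·5^2 + 2·5; sub 6 for 5: 2·6^6 + 2·6^2 + 2·6; = 93396; G_4 = 93396−1 = 93395
step 4: 93395 = 2·6^6 + 2·6^2 + 6 + 5; sub 7 for 6: 2·7^7 + 2·7^2 + 7 + 5; = 1647196; G_5 = 1647196−1 = 1647195
step 5: 1647195 = 2·7^7 + 2·7^2 + 7 + 4; sub 8 for 7: 2·8^8 + 2·8^2 + 8 + 4; = 33554572; G_6 = 33554572−1 = 33554571

8, 80, 553, 6310, 93395, 1647195, 33554571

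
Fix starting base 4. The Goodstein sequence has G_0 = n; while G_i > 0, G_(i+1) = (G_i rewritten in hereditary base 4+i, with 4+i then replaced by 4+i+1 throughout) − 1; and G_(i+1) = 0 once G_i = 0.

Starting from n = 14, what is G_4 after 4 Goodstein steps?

base 4: 14 = 3·4 + 2; at 5: 3·5 + 2 = 17; next = 16
base 5: 16 = 3·5 + 1; at 6: 3·6 + 1 = 19; next = 18
base 6: 18 = 3·6; at 7: 3·7 = 21; next = 20
base 7: 20 = 2·7 + 6; at 8: 2·8 + 6 = 22; next = 21
base 8: 21 = 2·8 + 5; at 9: 2·9 + 5 = 23; next = 22

21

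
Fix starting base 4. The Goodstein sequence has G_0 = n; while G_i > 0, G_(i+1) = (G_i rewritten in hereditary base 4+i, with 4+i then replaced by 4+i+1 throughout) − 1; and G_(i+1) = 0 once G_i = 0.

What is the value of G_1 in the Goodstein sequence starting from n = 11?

base 4: 11 = 2·4 + 3; at 5: 2·5 + 3 = 13; next = 12
base 5: 12 = 2·5 + 2; at 6: 2·6 + 2 = 14; next = 13

12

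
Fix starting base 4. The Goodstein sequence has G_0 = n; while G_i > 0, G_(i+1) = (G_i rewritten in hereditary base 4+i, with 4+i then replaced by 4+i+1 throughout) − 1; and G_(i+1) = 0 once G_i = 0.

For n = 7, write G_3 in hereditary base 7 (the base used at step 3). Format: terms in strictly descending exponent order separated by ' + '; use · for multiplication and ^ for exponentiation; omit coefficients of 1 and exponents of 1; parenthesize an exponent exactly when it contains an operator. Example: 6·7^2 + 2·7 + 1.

7 —HB4→ 4 + 3 —bump→ 5 + 3 = 8 —(−1)→ 7
7 —HB5→ 5 + 2 —bump→ 6 + 2 = 8 —(−1)→ 7
7 —HB6→ 6 + 1 —bump→ 7 + 1 = 8 —(−1)→ 7
7 —HB7→ 7 —bump→ 8 = 8 —(−1)→ 7

7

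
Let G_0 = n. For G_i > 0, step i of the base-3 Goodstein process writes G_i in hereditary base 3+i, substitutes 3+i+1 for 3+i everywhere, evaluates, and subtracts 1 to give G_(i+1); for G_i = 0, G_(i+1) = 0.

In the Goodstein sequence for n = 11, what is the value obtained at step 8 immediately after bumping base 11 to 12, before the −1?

11 —HB3→ 3^2 + 2 —bump→ 4^2 + 2 = 18 —(−1)→ 17
17 —HB4→ 4^2 + 1 —bump→ 5^2 + 1 = 26 —(−1)→ 25
25 —HB5→ 5^2 —bump→ 6^2 = 36 —(−1)→ 35
35 —HB6→ 5·6 + 5 —bump→ 5·7 + 5 = 40 —(−1)→ 39
39 —HB7→ 5·7 + 4 —bump→ 5·8 + 4 = 44 —(−1)→ 43
43 —HB8→ 5·8 + 3 —bump→ 5·9 + 3 = 48 —(−1)→ 47
47 —HB9→ 5·9 + 2 —bump→ 5·10 + 2 = 52 —(−1)→ 51
51 —HB10→ 5·10 + 1 —bump→ 5·11 + 1 = 56 —(−1)→ 55
55 —HB11→ 5·11 —bump→ 5·12 = 60 —(−1)→ 59

60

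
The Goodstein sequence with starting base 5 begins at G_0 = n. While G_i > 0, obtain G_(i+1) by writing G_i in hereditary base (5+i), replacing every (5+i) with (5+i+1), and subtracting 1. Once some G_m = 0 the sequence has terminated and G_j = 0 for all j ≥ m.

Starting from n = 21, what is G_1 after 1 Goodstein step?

G_0=21  [base 5] 4·5 + 1  →[5↦6]→  4·6 + 1 = 25  −1 ⇒ G_1=24
G_1=24  [base 6] 4·6  →[6↦7]→  4·7 = 28  −1 ⇒ G_2=27

24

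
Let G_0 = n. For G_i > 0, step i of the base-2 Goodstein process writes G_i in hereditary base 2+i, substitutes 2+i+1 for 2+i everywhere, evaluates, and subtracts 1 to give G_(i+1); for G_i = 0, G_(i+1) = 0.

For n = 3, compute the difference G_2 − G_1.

base 2: 3 = 2 + 1; at 3: 3 + 1 = 4; next = 3
base 3: 3 = 3; at 4: 4 = 4; next = 3

0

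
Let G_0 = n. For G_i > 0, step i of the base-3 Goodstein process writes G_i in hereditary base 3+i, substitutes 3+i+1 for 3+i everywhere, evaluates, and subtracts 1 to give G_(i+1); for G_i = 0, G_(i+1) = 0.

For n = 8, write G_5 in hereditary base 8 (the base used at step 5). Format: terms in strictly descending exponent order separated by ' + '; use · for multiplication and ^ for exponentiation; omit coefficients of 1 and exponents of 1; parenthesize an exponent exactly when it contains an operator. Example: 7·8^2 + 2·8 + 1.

8 + 3

8 —HB3→ 2·3 + 2 —bump→ 2·4 + 2 = 10 —(−1)→ 9
9 —HB4→ 2·4 + 1 —bump→ 2·5 + 1 = 11 —(−1)→ 10
10 —HB5→ 2·5 —bump→ 2·6 = 12 —(−1)→ 11
11 —HB6→ 6 + 5 —bump→ 7 + 5 = 12 —(−1)→ 11
11 —HB7→ 7 + 4 —bump→ 8 + 4 = 12 —(−1)→ 11
11 —HB8→ 8 + 3 —bump→ 9 + 3 = 12 —(−1)→ 11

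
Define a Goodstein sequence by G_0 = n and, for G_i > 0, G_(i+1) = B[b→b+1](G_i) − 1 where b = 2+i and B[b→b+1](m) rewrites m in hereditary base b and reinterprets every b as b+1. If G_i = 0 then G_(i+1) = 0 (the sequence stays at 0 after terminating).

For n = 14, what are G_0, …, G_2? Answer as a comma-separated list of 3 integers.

G_0 = 14. HB_2(14) = 2^(2 + 1) + 2^2 + 2. Bump = 111. G_1 = 110.
G_1 = 110. HB_3(110) = 3^(3 + 1) + 3^3 + 2. Bump = 1282. G_2 = 1281.

14, 110, 1281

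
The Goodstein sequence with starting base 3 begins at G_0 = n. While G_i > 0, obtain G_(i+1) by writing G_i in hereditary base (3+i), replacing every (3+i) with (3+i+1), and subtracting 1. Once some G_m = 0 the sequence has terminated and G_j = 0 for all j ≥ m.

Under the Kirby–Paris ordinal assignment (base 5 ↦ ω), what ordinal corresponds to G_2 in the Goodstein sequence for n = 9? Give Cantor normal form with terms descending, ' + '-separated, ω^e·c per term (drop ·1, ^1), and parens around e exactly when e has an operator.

i=0: 9 = 3^2 (b=3); 3→4: 4^2 = 16; 16−1 = 15
i=1: 15 = 3·4 + 3 (b=4); 4→5: 3·5 + 3 = 18; 18−1 = 17
i=2: 17 = 3·5 + 2 (b=5); 5→6: 3·6 + 2 = 20; 20−1 = 19

ω·3 + 2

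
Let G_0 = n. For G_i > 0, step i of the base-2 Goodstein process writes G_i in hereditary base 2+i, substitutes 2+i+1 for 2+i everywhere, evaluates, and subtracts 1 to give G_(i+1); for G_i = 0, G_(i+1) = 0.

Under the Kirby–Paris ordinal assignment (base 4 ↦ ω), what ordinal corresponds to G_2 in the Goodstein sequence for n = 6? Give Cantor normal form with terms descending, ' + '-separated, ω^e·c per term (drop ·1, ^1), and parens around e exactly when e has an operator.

ω^ω + 1

6 —HB2→ 2^2 + 2 —bump→ 3^3 + 3 = 30 —(−1)→ 29
29 —HB3→ 3^3 + 2 —bump→ 4^4 + 2 = 258 —(−1)→ 257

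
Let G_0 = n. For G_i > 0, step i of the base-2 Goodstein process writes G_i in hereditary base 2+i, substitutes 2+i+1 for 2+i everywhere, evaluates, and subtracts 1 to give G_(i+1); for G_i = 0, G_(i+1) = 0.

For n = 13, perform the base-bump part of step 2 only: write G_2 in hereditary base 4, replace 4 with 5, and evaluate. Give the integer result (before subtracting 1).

16093

step 0: 13 = 2^(2 + 1) + 2^2 + 1; sub 3 for 2: 3^(3 + 1) + 3^3 + 1; = 109; G_1 = 109−1 = 108
step 1: 108 = 3^(3 + 1) + 3^3; sub 4 for 3: 4^(4 + 1) + 4^4; = 1280; G_2 = 1280−1 = 1279
step 2: 1279 = 4^(4 + 1) + 3·4^3 + 3·4^2 + 3·4 + 3; sub 5 for 4: 5^(5 + 1) + 3·5^3 + 3·5^2 + 3·5 + 3; = 16093; G_3 = 16093−1 = 16092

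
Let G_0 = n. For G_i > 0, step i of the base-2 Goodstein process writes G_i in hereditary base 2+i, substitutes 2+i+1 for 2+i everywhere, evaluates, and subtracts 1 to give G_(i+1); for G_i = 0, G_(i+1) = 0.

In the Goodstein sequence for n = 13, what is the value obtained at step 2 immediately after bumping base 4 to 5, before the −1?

(0) 13|_2 = 2^(2 + 1) + 2^2 + 1 ↦ 3^(3 + 1) + 3^3 + 1|_3 = 109 ⇒ 108
(1) 108|_3 = 3^(3 + 1) + 3^3 ↦ 4^(4 + 1) + 4^4|_4 = 1280 ⇒ 1279
(2) 1279|_4 = 4^(4 + 1) + 3·4^3 + 3·4^2 + 3·4 + 3 ↦ 5^(5 + 1) + 3·5^3 + 3·5^2 + 3·5 + 3|_5 = 16093 ⇒ 16092

16093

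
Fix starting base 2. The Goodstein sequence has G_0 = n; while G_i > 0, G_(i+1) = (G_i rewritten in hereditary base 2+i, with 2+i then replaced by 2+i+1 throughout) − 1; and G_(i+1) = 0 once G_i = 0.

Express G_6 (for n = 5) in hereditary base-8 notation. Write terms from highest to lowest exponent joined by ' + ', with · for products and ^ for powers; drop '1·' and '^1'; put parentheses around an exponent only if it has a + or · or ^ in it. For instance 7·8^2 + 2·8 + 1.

3·8^3 + 3·8^2 + 2·8 + 7

G_0 = 5. HB_2(5) = 2^2 + 1. Bump = 28. G_1 = 27.
G_1 = 27. HB_3(27) = 3^3. Bump = 256. G_2 = 255.
G_2 = 255. HB_4(255) = 3·4^3 + 3·4^2 + 3·4 + 3. Bump = 468. G_3 = 467.
G_3 = 467. HB_5(467) = 3·5^3 + 3·5^2 + 3·5 + 2. Bump = 776. G_4 = 775.
G_4 = 775. HB_6(775) = 3·6^3 + 3·6^2 + 3·6 + 1. Bump = 1198. G_5 = 1197.
G_5 = 1197. HB_7(1197) = 3·7^3 + 3·7^2 + 3·7. Bump = 1752. G_6 = 1751.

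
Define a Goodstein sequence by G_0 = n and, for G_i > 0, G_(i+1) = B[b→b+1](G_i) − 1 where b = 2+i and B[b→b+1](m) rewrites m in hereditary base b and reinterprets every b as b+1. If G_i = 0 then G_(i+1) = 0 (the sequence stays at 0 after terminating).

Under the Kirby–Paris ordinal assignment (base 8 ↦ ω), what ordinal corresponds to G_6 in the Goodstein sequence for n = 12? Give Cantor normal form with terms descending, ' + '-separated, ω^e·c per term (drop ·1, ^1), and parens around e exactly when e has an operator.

i=0: 12 = 2^(2 + 1) + 2^2 (b=2); 2→3: 3^(3 + 1) + 3^3 = 108; 108−1 = 107
i=1: 107 = 3^(3 + 1) + 2·3^2 + 2·3 + 2 (b=3); 3→4: 4^(4 + 1) + 2·4^2 + 2·4 + 2 = 1066; 1066−1 = 1065
i=2: 1065 = 4^(4 + 1) + 2·4^2 + 2·4 + 1 (b=4); 4→5: 5^(5 + 1) + 2·5^2 + 2·5 + 1 = 15686; 15686−1 = 15685
i=3: 15685 = 5^(5 + 1) + 2·5^2 + 2·5 (b=5); 5→6: 6^(6 + 1) + 2·6^2 + 2·6 = 280020; 280020−1 = 280019
i=4: 280019 = 6^(6 + 1) + 2·6^2 + 6 + 5 (b=6); 6→7: 7^(7 + 1) + 2·7^2 + 7 + 5 = 5764911; 5764911−1 = 5764910
i=5: 5764910 = 7^(7 + 1) + 2·7^2 + 7 + 4 (b=7); 7→8: 8^(8 + 1) + 2·8^2 + 8 + 4 = 134217868; 134217868−1 = 134217867

ω^(ω + 1) + ω^2·2 + ω + 3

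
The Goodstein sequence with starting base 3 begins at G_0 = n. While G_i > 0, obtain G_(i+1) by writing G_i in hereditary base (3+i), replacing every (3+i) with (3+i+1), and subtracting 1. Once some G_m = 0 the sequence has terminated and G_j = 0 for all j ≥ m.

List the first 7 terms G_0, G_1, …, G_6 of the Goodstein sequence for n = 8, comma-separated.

8, 9, 10, 11, 11, 11, 11

(0) 8|_3 = 2·3 + 2 ↦ 2·4 + 2|_4 = 10 ⇒ 9
(1) 9|_4 = 2·4 + 1 ↦ 2·5 + 1|_5 = 11 ⇒ 10
(2) 10|_5 = 2·5 ↦ 2·6|_6 = 12 ⇒ 11
(3) 11|_6 = 6 + 5 ↦ 7 + 5|_7 = 12 ⇒ 11
(4) 11|_7 = 7 + 4 ↦ 8 + 4|_8 = 12 ⇒ 11
(5) 11|_8 = 8 + 3 ↦ 9 + 3|_9 = 12 ⇒ 11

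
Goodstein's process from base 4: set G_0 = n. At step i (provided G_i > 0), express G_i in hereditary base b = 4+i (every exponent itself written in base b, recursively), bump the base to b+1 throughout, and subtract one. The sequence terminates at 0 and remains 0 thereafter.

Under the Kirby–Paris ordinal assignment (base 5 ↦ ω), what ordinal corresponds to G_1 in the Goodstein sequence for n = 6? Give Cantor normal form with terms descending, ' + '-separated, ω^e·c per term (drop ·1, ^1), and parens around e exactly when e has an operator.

base 4: 6 = 4 + 2; at 5: 5 + 2 = 7; next = 6
base 5: 6 = 5 + 1; at 6: 6 + 1 = 7; next = 6

ω + 1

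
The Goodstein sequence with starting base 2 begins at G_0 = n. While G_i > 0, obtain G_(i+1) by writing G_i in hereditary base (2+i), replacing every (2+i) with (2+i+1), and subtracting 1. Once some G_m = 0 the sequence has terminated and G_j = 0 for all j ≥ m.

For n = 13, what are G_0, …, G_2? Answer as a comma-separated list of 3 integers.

step 0: 13 = 2^(2 + 1) + 2^2 + 1; sub 3 for 2: 3^(3 + 1) + 3^3 + 1; = 109; G_1 = 109−1 = 108
step 1: 108 = 3^(3 + 1) + 3^3; sub 4 for 3: 4^(4 + 1) + 4^4; = 1280; G_2 = 1280−1 = 1279

13, 108, 1279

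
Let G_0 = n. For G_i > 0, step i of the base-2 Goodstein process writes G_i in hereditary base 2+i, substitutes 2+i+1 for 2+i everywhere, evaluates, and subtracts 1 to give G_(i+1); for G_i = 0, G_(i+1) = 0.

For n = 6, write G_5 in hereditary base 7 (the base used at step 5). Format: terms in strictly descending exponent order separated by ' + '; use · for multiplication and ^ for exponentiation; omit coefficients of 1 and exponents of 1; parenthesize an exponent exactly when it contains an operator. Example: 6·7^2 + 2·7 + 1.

G_0 = 6. HB_2(6) = 2^2 + 2. Bump = 30. G_1 = 29.
G_1 = 29. HB_3(29) = 3^3 + 2. Bump = 258. G_2 = 257.
G_2 = 257. HB_4(257) = 4^4 + 1. Bump = 3126. G_3 = 3125.
G_3 = 3125. HB_5(3125) = 5^5. Bump = 46656. G_4 = 46655.
G_4 = 46655. HB_6(46655) = 5·6^5 + 5·6^4 + 5·6^3 + 5·6^2 + 5·6 + 5. Bump = 98040. G_5 = 98039.
G_5 = 98039. HB_7(98039) = 5·7^5 + 5·7^4 + 5·7^3 + 5·7^2 + 5·7 + 4. Bump = 187244. G_6 = 187243.

5·7^5 + 5·7^4 + 5·7^3 + 5·7^2 + 5·7 + 4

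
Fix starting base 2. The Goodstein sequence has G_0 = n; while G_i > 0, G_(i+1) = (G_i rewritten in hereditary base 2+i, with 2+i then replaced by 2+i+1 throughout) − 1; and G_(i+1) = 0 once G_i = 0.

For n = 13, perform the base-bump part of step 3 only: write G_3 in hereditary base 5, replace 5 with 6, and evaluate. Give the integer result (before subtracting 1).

280712

i=0: 13 = 2^(2 + 1) + 2^2 + 1 (b=2); 2→3: 3^(3 + 1) + 3^3 + 1 = 109; 109−1 = 108
i=1: 108 = 3^(3 + 1) + 3^3 (b=3); 3→4: 4^(4 + 1) + 4^4 = 1280; 1280−1 = 1279
i=2: 1279 = 4^(4 + 1) + 3·4^3 + 3·4^2 + 3·4 + 3 (b=4); 4→5: 5^(5 + 1) + 3·5^3 + 3·5^2 + 3·5 + 3 = 16093; 16093−1 = 16092
i=3: 16092 = 5^(5 + 1) + 3·5^3 + 3·5^2 + 3·5 + 2 (b=5); 5→6: 6^(6 + 1) + 3·6^3 + 3·6^2 + 3·6 + 2 = 280712; 280712−1 = 280711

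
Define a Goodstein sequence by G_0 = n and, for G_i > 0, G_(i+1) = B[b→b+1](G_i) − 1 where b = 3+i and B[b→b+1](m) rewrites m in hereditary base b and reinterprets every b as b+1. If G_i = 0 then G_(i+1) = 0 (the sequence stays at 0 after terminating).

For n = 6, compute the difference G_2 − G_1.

base 3: 6 = 2·3; at 4: 2·4 = 8; next = 7
base 4: 7 = 4 + 3; at 5: 5 + 3 = 8; next = 7

0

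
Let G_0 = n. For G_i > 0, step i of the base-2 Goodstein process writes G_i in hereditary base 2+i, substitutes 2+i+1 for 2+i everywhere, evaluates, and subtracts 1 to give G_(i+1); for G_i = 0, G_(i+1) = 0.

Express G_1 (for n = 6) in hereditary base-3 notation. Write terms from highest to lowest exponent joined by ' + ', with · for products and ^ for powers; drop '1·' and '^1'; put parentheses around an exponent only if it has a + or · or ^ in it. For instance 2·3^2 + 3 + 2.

3^3 + 2

[0] 6 ≡ 2^2 + 2 (base 2). Lift 3: 30. −1: 29.
[1] 29 ≡ 3^3 + 2 (base 3). Lift 4: 258. −1: 257.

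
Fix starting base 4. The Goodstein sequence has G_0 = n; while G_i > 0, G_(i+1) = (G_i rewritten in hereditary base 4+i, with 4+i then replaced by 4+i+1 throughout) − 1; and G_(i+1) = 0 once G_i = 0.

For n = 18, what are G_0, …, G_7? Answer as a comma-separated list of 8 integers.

(0) 18|_4 = 4^2 + 2 ↦ 5^2 + 2|_5 = 27 ⇒ 26
(1) 26|_5 = 5^2 + 1 ↦ 6^2 + 1|_6 = 37 ⇒ 36
(2) 36|_6 = 6^2 ↦ 7^2|_7 = 49 ⇒ 48
(3) 48|_7 = 6·7 + 6 ↦ 6·8 + 6|_8 = 54 ⇒ 53
(4) 53|_8 = 6·8 + 5 ↦ 6·9 + 5|_9 = 59 ⇒ 58
(5) 58|_9 = 6·9 + 4 ↦ 6·10 + 4|_10 = 64 ⇒ 63
(6) 63|_10 = 6·10 + 3 ↦ 6·11 + 3|_11 = 69 ⇒ 68

18, 26, 36, 48, 53, 58, 63, 68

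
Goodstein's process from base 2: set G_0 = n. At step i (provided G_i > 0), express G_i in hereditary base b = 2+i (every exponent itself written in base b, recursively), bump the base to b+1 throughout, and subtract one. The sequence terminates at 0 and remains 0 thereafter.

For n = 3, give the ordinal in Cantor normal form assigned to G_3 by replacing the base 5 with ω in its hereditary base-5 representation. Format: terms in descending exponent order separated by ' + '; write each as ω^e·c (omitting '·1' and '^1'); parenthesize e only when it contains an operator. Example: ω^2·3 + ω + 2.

base 2: 3 = 2 + 1; at 3: 3 + 1 = 4; next = 3
base 3: 3 = 3; at 4: 4 = 4; next = 3
base 4: 3 = 3; at 5: 3 = 3; next = 2

2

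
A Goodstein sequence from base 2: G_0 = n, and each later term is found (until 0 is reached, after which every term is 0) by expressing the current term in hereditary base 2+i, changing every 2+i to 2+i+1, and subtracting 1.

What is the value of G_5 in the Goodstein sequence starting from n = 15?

6588344

base 2: 15 = 2^(2 + 1) + 2^2 + 2 + 1; at 3: 3^(3 + 1) + 3^3 + 3 + 1 = 112; next = 111
base 3: 111 = 3^(3 + 1) + 3^3 + 3; at 4: 4^(4 + 1) + 4^4 + 4 = 1284; next = 1283
base 4: 1283 = 4^(4 + 1) + 4^4 + 3; at 5: 5^(5 + 1) + 5^5 + 3 = 18753; next = 18752
base 5: 18752 = 5^(5 + 1) + 5^5 + 2; at 6: 6^(6 + 1) + 6^6 + 2 = 326594; next = 326593
base 6: 326593 = 6^(6 + 1) + 6^6 + 1; at 7: 7^(7 + 1) + 7^7 + 1 = 6588345; next = 6588344
base 7: 6588344 = 7^(7 + 1) + 7^7; at 8: 8^(8 + 1) + 8^8 = 150994944; next = 150994943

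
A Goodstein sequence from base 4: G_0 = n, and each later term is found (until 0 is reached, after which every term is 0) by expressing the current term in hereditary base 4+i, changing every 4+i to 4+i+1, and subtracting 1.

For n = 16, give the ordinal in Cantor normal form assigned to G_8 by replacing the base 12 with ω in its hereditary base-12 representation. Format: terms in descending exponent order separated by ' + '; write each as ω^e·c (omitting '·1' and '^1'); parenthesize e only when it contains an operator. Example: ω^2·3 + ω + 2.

ω·3 + 7

G_0 = 16. HB_4(16) = 4^2. Bump = 25. G_1 = 24.
G_1 = 24. HB_5(24) = 4·5 + 4. Bump = 28. G_2 = 27.
G_2 = 27. HB_6(27) = 4·6 + 3. Bump = 31. G_3 = 30.
G_3 = 30. HB_7(30) = 4·7 + 2. Bump = 34. G_4 = 33.
G_4 = 33. HB_8(33) = 4·8 + 1. Bump = 37. G_5 = 36.
G_5 = 36. HB_9(36) = 4·9. Bump = 40. G_6 = 39.
G_6 = 39. HB_10(39) = 3·10 + 9. Bump = 42. G_7 = 41.
G_7 = 41. HB_11(41) = 3·11 + 8. Bump = 44. G_8 = 43.
G_8 = 43. HB_12(43) = 3·12 + 7. Bump = 46. G_9 = 45.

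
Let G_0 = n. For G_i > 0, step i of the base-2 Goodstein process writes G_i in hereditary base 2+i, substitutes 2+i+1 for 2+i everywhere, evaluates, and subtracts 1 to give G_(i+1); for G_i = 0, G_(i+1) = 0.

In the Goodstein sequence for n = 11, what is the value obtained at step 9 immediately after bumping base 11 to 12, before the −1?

base 2: 11 = 2^(2 + 1) + 2 + 1; at 3: 3^(3 + 1) + 3 + 1 = 85; next = 84
base 3: 84 = 3^(3 + 1) + 3; at 4: 4^(4 + 1) + 4 = 1028; next = 1027
base 4: 1027 = 4^(4 + 1) + 3; at 5: 5^(5 + 1) + 3 = 15628; next = 15627
base 5: 15627 = 5^(5 + 1) + 2; at 6: 6^(6 + 1) + 2 = 279938; next = 279937
base 6: 279937 = 6^(6 + 1) + 1; at 7: 7^(7 + 1) + 1 = 5764802; next = 5764801
base 7: 5764801 = 7^(7 + 1); at 8: 8^(8 + 1) = 134217728; next = 134217727
base 8: 134217727 = 7·8^8 + 7·8^7 + 7·8^6 + 7·8^5 + 7·8^4 + 7·8^3 + 7·8^2 + 7·8 + 7; at 9: 7·9^9 + 7·9^7 + 7·9^6 + 7·9^5 + 7·9^4 + 7·9^3 + 7·9^2 + 7·9 + 7 = 2749609303; next = 2749609302
base 9: 2749609302 = 7·9^9 + 7·9^7 + 7·9^6 + 7·9^5 + 7·9^4 + 7·9^3 + 7·9^2 + 7·9 + 6; at 10: 7·10^10 + 7·10^7 + 7·10^6 + 7·10^5 + 7·10^4 + 7·10^3 + 7·10^2 + 7·10 + 6 = 70077777776; next = 70077777775
base 10: 70077777775 = 7·10^10 + 7·10^7 + 7·10^6 + 7·10^5 + 7·10^4 + 7·10^3 + 7·10^2 + 7·10 + 5; at 11: 7·11^11 + 7·11^7 + 7·11^6 + 7·11^5 + 7·11^4 + 7·11^3 + 7·11^2 + 7·11 + 5 = 1997331745491; next = 1997331745490

62412976762504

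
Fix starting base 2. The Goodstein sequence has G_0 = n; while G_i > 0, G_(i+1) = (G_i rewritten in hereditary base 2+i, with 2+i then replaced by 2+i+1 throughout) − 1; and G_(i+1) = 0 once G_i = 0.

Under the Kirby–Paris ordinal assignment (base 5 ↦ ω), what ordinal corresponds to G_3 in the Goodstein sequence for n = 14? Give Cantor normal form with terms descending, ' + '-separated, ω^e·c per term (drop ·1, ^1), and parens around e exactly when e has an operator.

(0) 14|_2 = 2^(2 + 1) + 2^2 + 2 ↦ 3^(3 + 1) + 3^3 + 3|_3 = 111 ⇒ 110
(1) 110|_3 = 3^(3 + 1) + 3^3 + 2 ↦ 4^(4 + 1) + 4^4 + 2|_4 = 1282 ⇒ 1281
(2) 1281|_4 = 4^(4 + 1) + 4^4 + 1 ↦ 5^(5 + 1) + 5^5 + 1|_5 = 18751 ⇒ 18750
(3) 18750|_5 = 5^(5 + 1) + 5^5 ↦ 6^(6 + 1) + 6^6|_6 = 326592 ⇒ 326591

ω^(ω + 1) + ω^ω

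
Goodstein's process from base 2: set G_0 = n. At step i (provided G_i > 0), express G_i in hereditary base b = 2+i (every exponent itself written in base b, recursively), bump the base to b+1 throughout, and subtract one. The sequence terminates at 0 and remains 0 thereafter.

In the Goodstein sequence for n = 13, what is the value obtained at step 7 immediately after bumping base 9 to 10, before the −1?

[0] 13 ≡ 2^(2 + 1) + 2^2 + 1 (base 2). Lift 3: 109. −1: 108.
[1] 108 ≡ 3^(3 + 1) + 3^3 (base 3). Lift 4: 1280. −1: 1279.
[2] 1279 ≡ 4^(4 + 1) + 3·4^3 + 3·4^2 + 3·4 + 3 (base 4). Lift 5: 16093. −1: 16092.
[3] 16092 ≡ 5^(5 + 1) + 3·5^3 + 3·5^2 + 3·5 + 2 (base 5). Lift 6: 280712. −1: 280711.
[4] 280711 ≡ 6^(6 + 1) + 3·6^3 + 3·6^2 + 3·6 + 1 (base 6). Lift 7: 5765999. −1: 5765998.
[5] 5765998 ≡ 7^(7 + 1) + 3·7^3 + 3·7^2 + 3·7 (base 7). Lift 8: 134219480. −1: 134219479.
[6] 134219479 ≡ 8^(8 + 1) + 3·8^3 + 3·8^2 + 2·8 + 7 (base 8). Lift 9: 3486786856. −1: 3486786855.
[7] 3486786855 ≡ 9^(9 + 1) + 3·9^3 + 3·9^2 + 2·9 + 6 (base 9). Lift 10: 100000003326. −1: 100000003325.

100000003326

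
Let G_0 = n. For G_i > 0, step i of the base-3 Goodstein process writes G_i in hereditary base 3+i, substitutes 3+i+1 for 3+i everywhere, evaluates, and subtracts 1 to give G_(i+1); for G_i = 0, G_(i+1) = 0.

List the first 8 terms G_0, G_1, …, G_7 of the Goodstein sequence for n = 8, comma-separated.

8, 9, 10, 11, 11, 11, 11, 11

8 —HB3→ 2·3 + 2 —bump→ 2·4 + 2 = 10 —(−1)→ 9
9 —HB4→ 2·4 + 1 —bump→ 2·5 + 1 = 11 —(−1)→ 10
10 —HB5→ 2·5 —bump→ 2·6 = 12 —(−1)→ 11
11 —HB6→ 6 + 5 —bump→ 7 + 5 = 12 —(−1)→ 11
11 —HB7→ 7 + 4 —bump→ 8 + 4 = 12 —(−1)→ 11
11 —HB8→ 8 + 3 —bump→ 9 + 3 = 12 —(−1)→ 11
11 —HB9→ 9 + 2 —bump→ 10 + 2 = 12 —(−1)→ 11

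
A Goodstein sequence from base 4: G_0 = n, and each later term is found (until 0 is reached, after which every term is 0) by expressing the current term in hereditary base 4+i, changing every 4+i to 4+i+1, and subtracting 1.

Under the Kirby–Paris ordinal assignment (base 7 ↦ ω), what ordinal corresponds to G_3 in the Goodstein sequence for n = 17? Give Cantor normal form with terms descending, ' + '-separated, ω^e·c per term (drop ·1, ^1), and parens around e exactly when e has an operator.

step 0: 17 = 4^2 + 1; sub 5 for 4: 5^2 + 1; = 26; G_1 = 26−1 = 25
step 1: 25 = 5^2; sub 6 for 5: 6^2; = 36; G_2 = 36−1 = 35
step 2: 35 = 5·6 + 5; sub 7 for 6: 5·7 + 5; = 40; G_3 = 40−1 = 39
step 3: 39 = 5·7 + 4; sub 8 for 7: 5·8 + 4; = 44; G_4 = 44−1 = 43

ω·5 + 4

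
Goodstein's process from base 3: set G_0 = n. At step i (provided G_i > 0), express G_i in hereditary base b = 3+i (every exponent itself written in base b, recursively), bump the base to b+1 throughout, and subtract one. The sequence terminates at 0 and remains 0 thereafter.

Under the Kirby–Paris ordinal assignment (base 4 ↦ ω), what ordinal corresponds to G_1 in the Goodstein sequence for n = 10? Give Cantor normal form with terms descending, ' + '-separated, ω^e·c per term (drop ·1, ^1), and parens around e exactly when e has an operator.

G_0=10  [base 3] 3^2 + 1  →[3↦4]→  4^2 + 1 = 17  −1 ⇒ G_1=16
G_1=16  [base 4] 4^2  →[4↦5]→  5^2 = 25  −1 ⇒ G_2=24

ω^2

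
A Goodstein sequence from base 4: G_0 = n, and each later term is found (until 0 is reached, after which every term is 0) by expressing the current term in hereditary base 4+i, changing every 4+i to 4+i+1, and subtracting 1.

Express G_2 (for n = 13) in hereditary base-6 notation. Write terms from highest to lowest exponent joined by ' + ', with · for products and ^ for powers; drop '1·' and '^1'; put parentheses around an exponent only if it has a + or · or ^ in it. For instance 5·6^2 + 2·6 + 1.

2·6 + 5

13 —HB4→ 3·4 + 1 —bump→ 3·5 + 1 = 16 —(−1)→ 15
15 —HB5→ 3·5 —bump→ 3·6 = 18 —(−1)→ 17
17 —HB6→ 2·6 + 5 —bump→ 2·7 + 5 = 19 —(−1)→ 18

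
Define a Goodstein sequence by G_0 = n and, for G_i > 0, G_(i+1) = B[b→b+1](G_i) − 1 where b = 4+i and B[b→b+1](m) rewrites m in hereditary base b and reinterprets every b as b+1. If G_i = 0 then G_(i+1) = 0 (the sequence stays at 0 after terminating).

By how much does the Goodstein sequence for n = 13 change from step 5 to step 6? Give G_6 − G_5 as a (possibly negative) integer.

G_0 = 13. HB_4(13) = 3·4 + 1. Bump = 16. G_1 = 15.
G_1 = 15. HB_5(15) = 3·5. Bump = 18. G_2 = 17.
G_2 = 17. HB_6(17) = 2·6 + 5. Bump = 19. G_3 = 18.
G_3 = 18. HB_7(18) = 2·7 + 4. Bump = 20. G_4 = 19.
G_4 = 19. HB_8(19) = 2·8 + 3. Bump = 21. G_5 = 20.
G_5 = 20. HB_9(20) = 2·9 + 2. Bump = 22. G_6 = 21.

1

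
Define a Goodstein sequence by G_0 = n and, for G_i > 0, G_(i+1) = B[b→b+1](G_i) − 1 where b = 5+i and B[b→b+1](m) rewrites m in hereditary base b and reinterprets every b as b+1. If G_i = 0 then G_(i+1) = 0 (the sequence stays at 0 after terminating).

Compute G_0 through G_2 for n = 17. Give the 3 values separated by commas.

G_0=17  [base 5] 3·5 + 2  →[5↦6]→  3·6 + 2 = 20  −1 ⇒ G_1=19
G_1=19  [base 6] 3·6 + 1  →[6↦7]→  3·7 + 1 = 22  −1 ⇒ G_2=21

17, 19, 21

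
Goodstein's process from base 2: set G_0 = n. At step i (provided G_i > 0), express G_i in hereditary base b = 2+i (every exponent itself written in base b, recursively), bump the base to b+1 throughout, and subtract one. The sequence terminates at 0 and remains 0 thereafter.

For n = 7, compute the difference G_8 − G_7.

40111896

[0] 7 ≡ 2^2 + 2 + 1 (base 2). Lift 3: 31. −1: 30.
[1] 30 ≡ 3^3 + 3 (base 3). Lift 4: 260. −1: 259.
[2] 259 ≡ 4^4 + 3 (base 4). Lift 5: 3128. −1: 3127.
[3] 3127 ≡ 5^5 + 2 (base 5). Lift 6: 46658. −1: 46657.
[4] 46657 ≡ 6^6 + 1 (base 6). Lift 7: 823544. −1: 823543.
[5] 823543 ≡ 7^7 (base 7). Lift 8: 16777216. −1: 16777215.
[6] 16777215 ≡ 7·8^7 + 7·8^6 + 7·8^5 + 7·8^4 + 7·8^3 + 7·8^2 + 7·8 + 7 (base 8). Lift 9: 37665880. −1: 37665879.
[7] 37665879 ≡ 7·9^7 + 7·9^6 + 7·9^5 + 7·9^4 + 7·9^3 + 7·9^2 + 7·9 + 6 (base 9). Lift 10: 77777776. −1: 77777775.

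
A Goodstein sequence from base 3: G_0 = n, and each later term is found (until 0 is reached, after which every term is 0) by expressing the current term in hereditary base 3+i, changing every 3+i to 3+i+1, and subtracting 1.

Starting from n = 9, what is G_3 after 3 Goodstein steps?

19

i=0: 9 = 3^2 (b=3); 3→4: 4^2 = 16; 16−1 = 15
i=1: 15 = 3·4 + 3 (b=4); 4→5: 3·5 + 3 = 18; 18−1 = 17
i=2: 17 = 3·5 + 2 (b=5); 5→6: 3·6 + 2 = 20; 20−1 = 19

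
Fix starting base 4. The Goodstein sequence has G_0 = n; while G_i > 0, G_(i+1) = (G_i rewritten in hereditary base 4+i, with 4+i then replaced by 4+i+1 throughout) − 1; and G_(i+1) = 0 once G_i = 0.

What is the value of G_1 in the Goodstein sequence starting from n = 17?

17 —HB4→ 4^2 + 1 —bump→ 5^2 + 1 = 26 —(−1)→ 25
25 —HB5→ 5^2 —bump→ 6^2 = 36 —(−1)→ 35

25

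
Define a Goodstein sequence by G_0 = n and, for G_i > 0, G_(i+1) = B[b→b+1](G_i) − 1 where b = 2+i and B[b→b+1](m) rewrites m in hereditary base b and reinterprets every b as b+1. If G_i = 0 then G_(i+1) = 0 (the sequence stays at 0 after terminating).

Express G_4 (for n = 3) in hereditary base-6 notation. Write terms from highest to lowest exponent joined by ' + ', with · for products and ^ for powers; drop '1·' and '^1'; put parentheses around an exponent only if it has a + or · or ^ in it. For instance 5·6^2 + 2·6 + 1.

G_0 = 3. HB_2(3) = 2 + 1. Bump = 4. G_1 = 3.
G_1 = 3. HB_3(3) = 3. Bump = 4. G_2 = 3.
G_2 = 3. HB_4(3) = 3. Bump = 3. G_3 = 2.
G_3 = 2. HB_5(2) = 2. Bump = 2. G_4 = 1.
G_4 = 1. HB_6(1) = 1. Bump = 1. G_5 = 0.

1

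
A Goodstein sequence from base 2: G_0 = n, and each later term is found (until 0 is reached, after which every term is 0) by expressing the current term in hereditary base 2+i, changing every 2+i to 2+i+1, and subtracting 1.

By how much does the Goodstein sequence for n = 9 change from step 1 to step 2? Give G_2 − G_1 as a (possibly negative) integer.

942

(0) 9|_2 = 2^(2 + 1) + 1 ↦ 3^(3 + 1) + 1|_3 = 82 ⇒ 81
(1) 81|_3 = 3^(3 + 1) ↦ 4^(4 + 1)|_4 = 1024 ⇒ 1023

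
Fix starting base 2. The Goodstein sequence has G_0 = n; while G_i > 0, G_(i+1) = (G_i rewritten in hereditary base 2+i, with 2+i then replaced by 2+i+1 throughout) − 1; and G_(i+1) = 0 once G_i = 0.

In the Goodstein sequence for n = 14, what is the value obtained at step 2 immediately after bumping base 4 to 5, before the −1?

step 0: 14 = 2^(2 + 1) + 2^2 + 2; sub 3 for 2: 3^(3 + 1) + 3^3 + 3; = 111; G_1 = 111−1 = 110
step 1: 110 = 3^(3 + 1) + 3^3 + 2; sub 4 for 3: 4^(4 + 1) + 4^4 + 2; = 1282; G_2 = 1282−1 = 1281
step 2: 1281 = 4^(4 + 1) + 4^4 + 1; sub 5 for 4: 5^(5 + 1) + 5^5 + 1; = 18751; G_3 = 18751−1 = 18750

18751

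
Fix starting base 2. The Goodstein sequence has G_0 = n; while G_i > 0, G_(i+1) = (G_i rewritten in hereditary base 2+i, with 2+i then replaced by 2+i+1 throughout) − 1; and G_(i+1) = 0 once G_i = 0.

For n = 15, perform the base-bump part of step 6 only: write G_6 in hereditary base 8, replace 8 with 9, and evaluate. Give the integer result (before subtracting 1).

i=0: 15 = 2^(2 + 1) + 2^2 + 2 + 1 (b=2); 2→3: 3^(3 + 1) + 3^3 + 3 + 1 = 112; 112−1 = 111
i=1: 111 = 3^(3 + 1) + 3^3 + 3 (b=3); 3→4: 4^(4 + 1) + 4^4 + 4 = 1284; 1284−1 = 1283
i=2: 1283 = 4^(4 + 1) + 4^4 + 3 (b=4); 4→5: 5^(5 + 1) + 5^5 + 3 = 18753; 18753−1 = 18752
i=3: 18752 = 5^(5 + 1) + 5^5 + 2 (b=5); 5→6: 6^(6 + 1) + 6^6 + 2 = 326594; 326594−1 = 326593
i=4: 326593 = 6^(6 + 1) + 6^6 + 1 (b=6); 6→7: 7^(7 + 1) + 7^7 + 1 = 6588345; 6588345−1 = 6588344
i=5: 6588344 = 7^(7 + 1) + 7^7 (b=7); 7→8: 8^(8 + 1) + 8^8 = 150994944; 150994944−1 = 150994943
i=6: 150994943 = 8^(8 + 1) + 7·8^7 + 7·8^6 + 7·8^5 + 7·8^4 + 7·8^3 + 7·8^2 + 7·8 + 7 (b=8); 8→9: 9^(9 + 1) + 7·9^7 + 7·9^6 + 7·9^5 + 7·9^4 + 7·9^3 + 7·9^2 + 7·9 + 7 = 3524450281; 3524450281−1 = 3524450280

3524450281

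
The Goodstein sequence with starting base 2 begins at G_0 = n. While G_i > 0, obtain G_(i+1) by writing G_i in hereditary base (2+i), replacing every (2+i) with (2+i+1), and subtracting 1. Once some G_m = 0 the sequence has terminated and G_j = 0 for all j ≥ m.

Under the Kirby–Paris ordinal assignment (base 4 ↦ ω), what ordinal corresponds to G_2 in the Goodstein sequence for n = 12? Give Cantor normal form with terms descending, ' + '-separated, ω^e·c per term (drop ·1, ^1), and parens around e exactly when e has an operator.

G_0 = 12. HB_2(12) = 2^(2 + 1) + 2^2. Bump = 108. G_1 = 107.
G_1 = 107. HB_3(107) = 3^(3 + 1) + 2·3^2 + 2·3 + 2. Bump = 1066. G_2 = 1065.
G_2 = 1065. HB_4(1065) = 4^(4 + 1) + 2·4^2 + 2·4 + 1. Bump = 15686. G_3 = 15685.

ω^(ω + 1) + ω^2·2 + ω·2 + 1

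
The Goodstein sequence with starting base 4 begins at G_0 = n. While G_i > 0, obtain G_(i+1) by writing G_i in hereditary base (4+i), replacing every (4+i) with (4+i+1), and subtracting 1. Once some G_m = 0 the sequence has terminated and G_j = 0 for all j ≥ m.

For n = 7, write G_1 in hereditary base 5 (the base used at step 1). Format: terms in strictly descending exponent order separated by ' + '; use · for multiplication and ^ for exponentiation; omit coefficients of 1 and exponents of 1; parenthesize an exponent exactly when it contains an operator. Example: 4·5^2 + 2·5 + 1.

5 + 2

7 —HB4→ 4 + 3 —bump→ 5 + 3 = 8 —(−1)→ 7
7 —HB5→ 5 + 2 —bump→ 6 + 2 = 8 —(−1)→ 7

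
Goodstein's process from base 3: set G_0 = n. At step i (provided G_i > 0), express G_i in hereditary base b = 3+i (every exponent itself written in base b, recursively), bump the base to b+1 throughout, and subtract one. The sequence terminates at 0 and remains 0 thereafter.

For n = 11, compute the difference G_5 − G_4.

11 —HB3→ 3^2 + 2 —bump→ 4^2 + 2 = 18 —(−1)→ 17
17 —HB4→ 4^2 + 1 —bump→ 5^2 + 1 = 26 —(−1)→ 25
25 —HB5→ 5^2 —bump→ 6^2 = 36 —(−1)→ 35
35 —HB6→ 5·6 + 5 —bump→ 5·7 + 5 = 40 —(−1)→ 39
39 —HB7→ 5·7 + 4 —bump→ 5·8 + 4 = 44 —(−1)→ 43

4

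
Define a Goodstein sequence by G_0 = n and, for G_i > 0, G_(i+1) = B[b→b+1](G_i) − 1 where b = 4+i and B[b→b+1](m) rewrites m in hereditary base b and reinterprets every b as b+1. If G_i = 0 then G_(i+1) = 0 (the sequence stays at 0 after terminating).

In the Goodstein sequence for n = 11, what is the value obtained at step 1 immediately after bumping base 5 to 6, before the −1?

base 4: 11 = 2·4 + 3; at 5: 2·5 + 3 = 13; next = 12
base 5: 12 = 2·5 + 2; at 6: 2·6 + 2 = 14; next = 13

14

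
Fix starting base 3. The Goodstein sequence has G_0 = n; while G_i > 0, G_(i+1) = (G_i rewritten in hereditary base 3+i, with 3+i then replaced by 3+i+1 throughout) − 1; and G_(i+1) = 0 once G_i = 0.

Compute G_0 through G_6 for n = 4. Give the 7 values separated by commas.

4, 4, 4, 3, 2, 1, 0

i=0: 4 = 3 + 1 (b=3); 3→4: 4 + 1 = 5; 5−1 = 4
i=1: 4 = 4 (b=4); 4→5: 5 = 5; 5−1 = 4
i=2: 4 = 4 (b=5); 5→6: 4 = 4; 4−1 = 3
i=3: 3 = 3 (b=6); 6→7: 3 = 3; 3−1 = 2
i=4: 2 = 2 (b=7); 7→8: 2 = 2; 2−1 = 1
i=5: 1 = 1 (b=8); 8→9: 1 = 1; 1−1 = 0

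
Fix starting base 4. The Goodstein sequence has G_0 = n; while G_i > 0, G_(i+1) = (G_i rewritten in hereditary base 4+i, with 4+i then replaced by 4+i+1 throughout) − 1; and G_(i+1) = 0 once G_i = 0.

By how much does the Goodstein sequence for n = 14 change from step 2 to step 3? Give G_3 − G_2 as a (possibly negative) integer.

step 0: 14 = 3·4 + 2; sub 5 for 4: 3·5 + 2; = 17; G_1 = 17−1 = 16
step 1: 16 = 3·5 + 1; sub 6 for 5: 3·6 + 1; = 19; G_2 = 19−1 = 18
step 2: 18 = 3·6; sub 7 for 6: 3·7; = 21; G_3 = 21−1 = 20

2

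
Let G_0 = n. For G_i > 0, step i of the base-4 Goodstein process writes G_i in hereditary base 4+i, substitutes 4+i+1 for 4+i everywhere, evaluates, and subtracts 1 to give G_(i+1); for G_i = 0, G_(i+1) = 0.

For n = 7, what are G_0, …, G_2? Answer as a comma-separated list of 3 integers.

i=0: 7 = 4 + 3 (b=4); 4→5: 5 + 3 = 8; 8−1 = 7
i=1: 7 = 5 + 2 (b=5); 5→6: 6 + 2 = 8; 8−1 = 7

7, 7, 7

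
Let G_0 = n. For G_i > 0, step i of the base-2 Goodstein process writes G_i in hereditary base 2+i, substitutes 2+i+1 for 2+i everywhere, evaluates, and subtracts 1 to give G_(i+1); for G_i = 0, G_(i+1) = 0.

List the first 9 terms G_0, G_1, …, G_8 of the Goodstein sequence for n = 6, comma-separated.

6, 29, 257, 3125, 46655, 98039, 187243, 332147, 555551

base 2: 6 = 2^2 + 2; at 3: 3^3 + 3 = 30; next = 29
base 3: 29 = 3^3 + 2; at 4: 4^4 + 2 = 258; next = 257
base 4: 257 = 4^4 + 1; at 5: 5^5 + 1 = 3126; next = 3125
base 5: 3125 = 5^5; at 6: 6^6 = 46656; next = 46655
base 6: 46655 = 5·6^5 + 5·6^4 + 5·6^3 + 5·6^2 + 5·6 + 5; at 7: 5·7^5 + 5·7^4 + 5·7^3 + 5·7^2 + 5·7 + 5 = 98040; next = 98039
base 7: 98039 = 5·7^5 + 5·7^4 + 5·7^3 + 5·7^2 + 5·7 + 4; at 8: 5·8^5 + 5·8^4 + 5·8^3 + 5·8^2 + 5·8 + 4 = 187244; next = 187243
base 8: 187243 = 5·8^5 + 5·8^4 + 5·8^3 + 5·8^2 + 5·8 + 3; at 9: 5·9^5 + 5·9^4 + 5·9^3 + 5·9^2 + 5·9 + 3 = 332148; next = 332147
base 9: 332147 = 5·9^5 + 5·9^4 + 5·9^3 + 5·9^2 + 5·9 + 2; at 10: 5·10^5 + 5·10^4 + 5·10^3 + 5·10^2 + 5·10 + 2 = 555552; next = 555551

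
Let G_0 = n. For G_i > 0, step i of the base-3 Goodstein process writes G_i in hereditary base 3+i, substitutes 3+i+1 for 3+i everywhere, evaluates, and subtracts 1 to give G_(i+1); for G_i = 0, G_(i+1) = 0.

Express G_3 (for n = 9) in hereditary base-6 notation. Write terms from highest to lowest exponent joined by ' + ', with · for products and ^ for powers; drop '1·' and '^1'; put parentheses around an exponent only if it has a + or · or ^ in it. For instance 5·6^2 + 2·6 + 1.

3·6 + 1

step 0: 9 = 3^2; sub 4 for 3: 4^2; = 16; G_1 = 16−1 = 15
step 1: 15 = 3·4 + 3; sub 5 for 4: 3·5 + 3; = 18; G_2 = 18−1 = 17
step 2: 17 = 3·5 + 2; sub 6 for 5: 3·6 + 2; = 20; G_3 = 20−1 = 19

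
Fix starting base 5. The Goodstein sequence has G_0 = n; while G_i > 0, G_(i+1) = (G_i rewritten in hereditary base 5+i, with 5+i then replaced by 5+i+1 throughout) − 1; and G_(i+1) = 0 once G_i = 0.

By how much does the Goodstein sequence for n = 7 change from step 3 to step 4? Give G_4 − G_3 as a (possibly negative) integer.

-1

(0) 7|_5 = 5 + 2 ↦ 6 + 2|_6 = 8 ⇒ 7
(1) 7|_6 = 6 + 1 ↦ 7 + 1|_7 = 8 ⇒ 7
(2) 7|_7 = 7 ↦ 8|_8 = 8 ⇒ 7
(3) 7|_8 = 7 ↦ 7|_9 = 7 ⇒ 6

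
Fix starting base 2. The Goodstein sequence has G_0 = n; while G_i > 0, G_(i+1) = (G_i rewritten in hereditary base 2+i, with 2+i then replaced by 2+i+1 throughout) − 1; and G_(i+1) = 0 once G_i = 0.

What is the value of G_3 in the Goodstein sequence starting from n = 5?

467

base 2: 5 = 2^2 + 1; at 3: 3^3 + 1 = 28; next = 27
base 3: 27 = 3^3; at 4: 4^4 = 256; next = 255
base 4: 255 = 3·4^3 + 3·4^2 + 3·4 + 3; at 5: 3·5^3 + 3·5^2 + 3·5 + 3 = 468; next = 467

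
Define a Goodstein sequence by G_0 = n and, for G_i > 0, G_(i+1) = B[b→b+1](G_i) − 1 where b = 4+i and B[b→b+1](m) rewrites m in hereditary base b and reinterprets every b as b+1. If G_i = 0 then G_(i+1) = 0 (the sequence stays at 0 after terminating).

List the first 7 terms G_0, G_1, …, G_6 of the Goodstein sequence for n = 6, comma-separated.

[0] 6 ≡ 4 + 2 (base 4). Lift 5: 7. −1: 6.
[1] 6 ≡ 5 + 1 (base 5). Lift 6: 7. −1: 6.
[2] 6 ≡ 6 (base 6). Lift 7: 7. −1: 6.
[3] 6 ≡ 6 (base 7). Lift 8: 6. −1: 5.
[4] 5 ≡ 5 (base 8). Lift 9: 5. −1: 4.
[5] 4 ≡ 4 (base 9). Lift 10: 4. −1: 3.

6, 6, 6, 6, 5, 4, 3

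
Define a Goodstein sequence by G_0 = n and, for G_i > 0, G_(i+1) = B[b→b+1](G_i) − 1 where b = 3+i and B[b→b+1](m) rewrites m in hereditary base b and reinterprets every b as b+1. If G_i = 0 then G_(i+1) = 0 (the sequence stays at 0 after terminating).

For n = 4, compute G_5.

G_0=4  [base 3] 3 + 1  →[3↦4]→  4 + 1 = 5  −1 ⇒ G_1=4
G_1=4  [base 4] 4  →[4↦5]→  5 = 5  −1 ⇒ G_2=4
G_2=4  [base 5] 4  →[5↦6]→  4 = 4  −1 ⇒ G_3=3
G_3=3  [base 6] 3  →[6↦7]→  3 = 3  −1 ⇒ G_4=2
G_4=2  [base 7] 2  →[7↦8]→  2 = 2  −1 ⇒ G_5=1
G_5=1  [base 8] 1  →[8↦9]→  1 = 1  −1 ⇒ G_6=0

1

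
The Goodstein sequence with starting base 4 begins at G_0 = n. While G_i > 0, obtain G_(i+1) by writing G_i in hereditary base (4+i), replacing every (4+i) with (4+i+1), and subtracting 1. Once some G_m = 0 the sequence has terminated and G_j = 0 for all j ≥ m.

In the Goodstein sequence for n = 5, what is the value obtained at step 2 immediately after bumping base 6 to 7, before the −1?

5

(0) 5|_4 = 4 + 1 ↦ 5 + 1|_5 = 6 ⇒ 5
(1) 5|_5 = 5 ↦ 6|_6 = 6 ⇒ 5
(2) 5|_6 = 5 ↦ 5|_7 = 5 ⇒ 4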